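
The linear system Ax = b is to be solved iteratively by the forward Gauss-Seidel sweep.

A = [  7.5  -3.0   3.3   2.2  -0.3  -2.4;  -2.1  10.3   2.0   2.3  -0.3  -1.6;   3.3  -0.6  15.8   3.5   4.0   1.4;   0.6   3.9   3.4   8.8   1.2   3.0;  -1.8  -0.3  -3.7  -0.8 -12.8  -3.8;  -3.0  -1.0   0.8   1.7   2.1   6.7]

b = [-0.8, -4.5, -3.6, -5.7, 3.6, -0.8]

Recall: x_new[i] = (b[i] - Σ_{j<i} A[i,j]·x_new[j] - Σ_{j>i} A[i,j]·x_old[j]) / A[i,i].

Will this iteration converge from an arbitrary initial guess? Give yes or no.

yes

Let D = diag(7.5, 10.3, 15.8, 8.8, -12.8, 6.7); L, U the strict triangles.
GS T = -(D+L)⁻¹U: row 0 first, T[0,2] = -(3.3)/(7.5) = -0.4400; later rows by forward substitution.
  T[0,:] = [+0.0000, +0.4000, -0.4400, -0.2933, +0.0400, +0.3200]
  T[1,:] = [+0.0000, +0.0816, -0.2839, -0.2831, +0.0373, +0.2206]
  T[2,:] = [+0.0000, -0.0804, +0.0811, -0.1710, -0.2601, -0.1471]
  T[3,:] = [+0.0000, -0.0323, +0.1245, +0.2115, -0.0551, -0.4037]
  T[4,:] = [+0.0000, -0.0329, +0.0373, +0.0841, +0.0721, -0.2793]
  T[5,:] = [+0.0000, +0.2194, -0.2923, -0.2332, +0.0459, +0.3837]
moduli |λ_i(T)| = 0.6438, 0.3468, 0.1472, 0.1472, 0.0645, 0.0000.
ρ(T) = max|λ| = 0.6438; 0.6438 < 1, so it converges for any x₀.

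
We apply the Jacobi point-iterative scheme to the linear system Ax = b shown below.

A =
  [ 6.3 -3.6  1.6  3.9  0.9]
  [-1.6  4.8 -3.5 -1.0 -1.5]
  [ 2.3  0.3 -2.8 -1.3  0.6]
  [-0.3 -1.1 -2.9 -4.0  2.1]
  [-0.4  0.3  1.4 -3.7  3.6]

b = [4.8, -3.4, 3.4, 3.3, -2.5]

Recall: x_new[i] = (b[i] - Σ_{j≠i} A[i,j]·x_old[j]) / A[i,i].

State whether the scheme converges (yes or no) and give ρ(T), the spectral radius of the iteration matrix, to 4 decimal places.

Write A = D+L+U with D = diag(6.3, 4.8, -2.8, -4, 3.6).
Jacobi T = -D⁻¹(L+U): T[4,2] = -(1.4)/(3.6) = -0.3889; T[4,4] = 0.
  T[0,:] = [+0.0000, +0.5714, -0.2540, -0.6190, -0.1429]
  T[1,:] = [+0.3333, +0.0000, +0.7292, +0.2083, +0.3125]
  T[2,:] = [+0.8214, +0.1071, +0.0000, -0.4643, +0.2143]
  T[3,:] = [-0.0750, -0.2750, -0.7250, +0.0000, +0.5250]
  T[4,:] = [+0.1111, -0.0833, -0.3889, +1.0278, +0.0000]
|eigenvalues of T|: 1.1235, 0.8119, 0.7912, 0.7912, 0.5084.
ρ(T) = max|λ| = 1.1235; 1.1235 > 1 ⇒ diverges.

no, ρ = 1.1235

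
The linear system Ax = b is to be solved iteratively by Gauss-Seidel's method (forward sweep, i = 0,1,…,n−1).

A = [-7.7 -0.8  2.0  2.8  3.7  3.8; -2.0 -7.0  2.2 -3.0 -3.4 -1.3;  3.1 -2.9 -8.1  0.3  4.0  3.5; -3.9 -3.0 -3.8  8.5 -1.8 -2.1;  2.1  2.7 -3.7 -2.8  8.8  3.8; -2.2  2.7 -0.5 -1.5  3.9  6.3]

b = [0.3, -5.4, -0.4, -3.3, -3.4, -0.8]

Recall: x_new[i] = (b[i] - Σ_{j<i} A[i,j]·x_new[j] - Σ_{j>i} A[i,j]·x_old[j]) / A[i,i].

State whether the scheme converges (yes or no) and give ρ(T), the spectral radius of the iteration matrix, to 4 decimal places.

no, ρ = 1.2043

A = D + L + U where D = diag(-7.7, -7, -8.1, 8.5, 8.8, 6.3).
GS T = -(D+L)⁻¹U: row 0 first, T[0,4] = -(3.7)/(-7.7) = +0.4805; later rows by forward substitution.
  T[0,:] = [+0.0000 -0.1039 +0.2597 +0.3636 +0.4805 +0.4935]
  T[1,:] = [+0.0000 +0.0297 +0.2401 -0.5325 -0.6230 -0.3267]
  T[2,:] = [+0.0000 -0.0504 +0.0135 +0.3668 +0.9008 +0.7379]
  T[3,:] = [+0.0000 -0.0597 +0.2099 +0.1429 +0.6151 +0.6881]
  T[4,:] = [+0.0000 -0.0245 -0.0632 +0.2763 +0.6509 +0.0799]
  T[5,:] = [+0.0000 -0.0521 +0.0780 +0.2473 +0.2498 +0.4853]
eigenvalue magnitudes: 1.2043, 0.4125, 0.1565, 0.1565, 0.0032, 0.0000.
ρ(T) = max|λ| = 1.2043; 1.2043 > 1, so it fails to converge.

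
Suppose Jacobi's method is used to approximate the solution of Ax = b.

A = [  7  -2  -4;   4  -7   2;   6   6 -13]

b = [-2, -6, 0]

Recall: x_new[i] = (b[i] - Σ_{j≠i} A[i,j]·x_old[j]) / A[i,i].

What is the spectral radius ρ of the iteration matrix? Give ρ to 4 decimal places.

Write A = D+L+U with D = diag(7, -7, -13).
Jacobi T = -D⁻¹(L+U): T[1,2] = -(2)/(-7) = +0.2857; T[1,1] = 0.
  T[0,:] = [+0.0000  +0.2857  +0.5714]
  T[1,:] = [+0.5714  +0.0000  +0.2857]
  T[2,:] = [+0.4615  +0.4615  +0.0000]
|eigenvalues of T|: 0.8793, 0.4629, 0.4629.
spectral radius ρ = 0.8793; 0.8793 < 1 ⇒ converges.

0.8793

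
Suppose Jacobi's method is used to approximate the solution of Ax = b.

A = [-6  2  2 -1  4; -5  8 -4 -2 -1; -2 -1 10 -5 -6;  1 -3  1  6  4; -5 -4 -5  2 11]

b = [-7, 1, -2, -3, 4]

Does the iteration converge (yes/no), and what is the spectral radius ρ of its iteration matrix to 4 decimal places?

Split A = D + L + U, D = diag(-6, 8, 10, 6, 11).
Jacobi: T = -D⁻¹(L+U), T[4,1] = -(-4)/(11) = +0.3636; T[4,4] = 0.
  T[0,:] = [+0.0000  +0.3333  +0.3333  -0.1667  +0.6667]
  T[1,:] = [+0.6250  +0.0000  +0.5000  +0.2500  +0.1250]
  T[2,:] = [+0.2000  +0.1000  +0.0000  +0.5000  +0.6000]
  T[3,:] = [-0.1667  +0.5000  -0.1667  +0.0000  -0.6667]
  T[4,:] = [+0.4545  +0.3636  +0.4545  -0.1818  +0.0000]
|roots of det(T-λI)|: 1.1441, 0.6970, 0.6970, 0.3855, 0.2089.
ρ = 1.1441; 1.1441 > 1 ⇒ diverges.

no, ρ = 1.1441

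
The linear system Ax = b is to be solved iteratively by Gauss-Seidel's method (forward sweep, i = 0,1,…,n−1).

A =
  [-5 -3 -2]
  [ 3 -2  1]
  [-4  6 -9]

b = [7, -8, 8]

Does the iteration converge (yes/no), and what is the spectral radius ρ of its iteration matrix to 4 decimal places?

yes, ρ = 0.9320

Diagonal D = diag(-5, -2, -9); L, U strict lower/upper.
T_GS = -(D+L)⁻¹U: row 0 first, T[0,2] = -(-2)/(-5) = -0.4000; later rows by forward substitution.
  T[0,:] = [+0.0000, -0.6000, -0.4000]
  T[1,:] = [+0.0000, -0.9000, -0.1000]
  T[2,:] = [+0.0000, -0.3333, +0.1111]
|roots of det(T-λI)|: 0.9320, 0.1431, 0.0000.
ρ = 0.9320; 0.9320 < 1, so it converges for any x₀.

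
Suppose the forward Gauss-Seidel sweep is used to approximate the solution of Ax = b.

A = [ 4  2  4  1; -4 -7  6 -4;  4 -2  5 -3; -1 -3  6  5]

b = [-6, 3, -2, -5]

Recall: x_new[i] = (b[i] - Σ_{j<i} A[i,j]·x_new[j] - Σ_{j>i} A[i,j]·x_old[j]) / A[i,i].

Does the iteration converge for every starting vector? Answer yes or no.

no

A = D + L + U where D = diag(4, -7, 5, 5).
T_GS = -(D+L)⁻¹U: row 0 first, T[0,1] = -(2)/(4) = -0.5000; later rows by forward substitution.
  T[0,:] = [+0.0000  -0.5000  -1.0000  -0.2500]
  T[1,:] = [+0.0000  +0.2857  +1.4286  -0.4286]
  T[2,:] = [+0.0000  +0.5143  +1.3714  +0.6286]
  T[3,:] = [+0.0000  -0.5457  -0.9886  -1.0614]
eigenvalue magnitudes: 1.6288, 1.0628, 0.0297, 0.0000.
spectral radius ρ = 1.6288; 1.6288 > 1: divergent.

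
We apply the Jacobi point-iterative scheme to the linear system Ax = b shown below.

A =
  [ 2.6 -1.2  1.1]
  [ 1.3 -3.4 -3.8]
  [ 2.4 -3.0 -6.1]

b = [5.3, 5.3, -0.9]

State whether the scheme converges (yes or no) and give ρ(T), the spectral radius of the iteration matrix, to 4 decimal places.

yes, ρ = 0.8405

Diagonal D = diag(2.6, -3.4, -6.1); L, U strict lower/upper.
Jacobi: T = -D⁻¹(L+U), T[0,2] = -(1.1)/(2.6) = -0.4231; T[0,0] = 0.
  T[0,:] = [+0.0000, +0.4615, -0.4231]
  T[1,:] = [+0.3824, +0.0000, -1.1176]
  T[2,:] = [+0.3934, -0.4918, +0.0000]
|roots of det(T-λI)|: 0.8405, 0.5929, 0.2476.
spectral radius ρ = 0.8405; 0.8405 < 1: convergent.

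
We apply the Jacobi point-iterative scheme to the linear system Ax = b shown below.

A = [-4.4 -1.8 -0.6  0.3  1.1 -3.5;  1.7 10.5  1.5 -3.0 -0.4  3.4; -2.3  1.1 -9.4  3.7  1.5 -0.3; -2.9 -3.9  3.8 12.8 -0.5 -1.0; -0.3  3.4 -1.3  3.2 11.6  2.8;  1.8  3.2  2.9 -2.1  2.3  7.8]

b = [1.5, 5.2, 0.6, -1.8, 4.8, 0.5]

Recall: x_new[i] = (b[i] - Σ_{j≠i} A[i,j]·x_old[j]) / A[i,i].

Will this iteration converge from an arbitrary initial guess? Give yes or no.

yes

Split A = D + L + U, D = diag(-4.4, 10.5, -9.4, 12.8, 11.6, 7.8).
Jacobi: T = -D⁻¹(L+U), T[3,4] = -(-0.5)/(12.8) = +0.0391; T[3,3] = 0.
  T[0,:] = [+0.0000 -0.4091 -0.1364 +0.0682 +0.2500 -0.7955]
  T[1,:] = [-0.1619 +0.0000 -0.1429 +0.2857 +0.0381 -0.3238]
  T[2,:] = [-0.2447 +0.1170 +0.0000 +0.3936 +0.1596 -0.0319]
  T[3,:] = [+0.2266 +0.3047 -0.2969 +0.0000 +0.0391 +0.0781]
  T[4,:] = [+0.0259 -0.2931 +0.1121 -0.2759 +0.0000 -0.2414]
  T[5,:] = [-0.2308 -0.4103 -0.3718 +0.2692 -0.2949 +0.0000]
|eigenvalues of T|: 0.9442, 0.4057, 0.4057, 0.3766, 0.1413, 0.1413.
ρ = 0.9442; 0.9442 < 1, so it converges for any x₀.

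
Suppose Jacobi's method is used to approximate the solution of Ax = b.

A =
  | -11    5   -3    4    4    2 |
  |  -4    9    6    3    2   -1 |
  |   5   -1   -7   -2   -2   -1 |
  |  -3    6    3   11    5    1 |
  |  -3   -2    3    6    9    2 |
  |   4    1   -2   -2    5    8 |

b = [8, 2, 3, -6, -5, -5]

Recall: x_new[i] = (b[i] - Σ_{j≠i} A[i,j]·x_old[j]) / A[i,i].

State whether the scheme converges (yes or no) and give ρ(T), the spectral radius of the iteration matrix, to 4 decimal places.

no, ρ = 1.2830

Diagonal D = diag(-11, 9, -7, 11, 9, 8); L, U strict lower/upper.
Jacobi T = -D⁻¹(L+U): T[4,0] = -(-3)/(9) = +0.3333; T[4,4] = 0.
  T[0,:] = [+0.0000 +0.4545 -0.2727 +0.3636 +0.3636 +0.1818]
  T[1,:] = [+0.4444 +0.0000 -0.6667 -0.3333 -0.2222 +0.1111]
  T[2,:] = [+0.7143 -0.1429 +0.0000 -0.2857 -0.2857 -0.1429]
  T[3,:] = [+0.2727 -0.5455 -0.2727 +0.0000 -0.4545 -0.0909]
  T[4,:] = [+0.3333 +0.2222 -0.3333 -0.6667 +0.0000 -0.2222]
  T[5,:] = [-0.5000 -0.1250 +0.2500 +0.2500 -0.6250 +0.0000]
|eigenvalues of T|: 1.2830, 0.6393, 0.6393, 0.4344, 0.4344, 0.3078.
spectral radius ρ = 1.2830; 1.2830 > 1 ⇒ diverges.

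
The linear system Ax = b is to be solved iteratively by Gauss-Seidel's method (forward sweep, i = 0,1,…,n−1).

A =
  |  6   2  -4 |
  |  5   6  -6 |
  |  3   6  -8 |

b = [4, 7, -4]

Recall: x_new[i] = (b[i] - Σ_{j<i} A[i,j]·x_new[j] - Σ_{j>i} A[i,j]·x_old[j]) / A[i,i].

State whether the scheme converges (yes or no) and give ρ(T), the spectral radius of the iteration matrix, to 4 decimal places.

Diagonal D = diag(6, 6, -8); L, U strict lower/upper.
Gauss-Seidel: T = -(D+L)⁻¹U, row 0 first, T[0,1] = -(2)/(6) = -0.3333; later rows by forward substitution.
  T[0,:] = [+0.0000, -0.3333, +0.6667]
  T[1,:] = [+0.0000, +0.2778, +0.4444]
  T[2,:] = [+0.0000, +0.0833, +0.5833]
|eigenvalues of T|: 0.6763, 0.1848, 0.0000.
spectral radius ρ = 0.6763; 0.6763 < 1, so it converges for any x₀.

yes, ρ = 0.6763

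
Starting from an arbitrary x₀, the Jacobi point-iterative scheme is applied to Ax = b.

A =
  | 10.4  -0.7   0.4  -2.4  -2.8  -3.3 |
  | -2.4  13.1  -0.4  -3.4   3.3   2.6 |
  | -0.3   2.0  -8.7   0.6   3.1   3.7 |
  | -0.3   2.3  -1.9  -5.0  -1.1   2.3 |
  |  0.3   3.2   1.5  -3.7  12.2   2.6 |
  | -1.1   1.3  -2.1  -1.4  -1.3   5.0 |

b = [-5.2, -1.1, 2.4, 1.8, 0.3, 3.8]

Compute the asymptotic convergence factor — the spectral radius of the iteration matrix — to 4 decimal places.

A = D + L + U where D = diag(10.4, 13.1, -8.7, -5, 12.2, 5).
Jacobi: T = -D⁻¹(L+U), T[2,5] = -(3.7)/(-8.7) = +0.4253; T[2,2] = 0.
  T[0,:] = [+0.0000  +0.0673  -0.0385  +0.2308  +0.2692  +0.3173]
  T[1,:] = [+0.1832  +0.0000  +0.0305  +0.2595  -0.2519  -0.1985]
  T[2,:] = [-0.0345  +0.2299  +0.0000  +0.0690  +0.3563  +0.4253]
  T[3,:] = [-0.0600  +0.4600  -0.3800  +0.0000  -0.2200  +0.4600]
  T[4,:] = [-0.0246  -0.2623  -0.1230  +0.3033  +0.0000  -0.2131]
  T[5,:] = [+0.2200  -0.2600  +0.4200  +0.2800  +0.2600  +0.0000]
|λ(T)| sorted: 0.8813, 0.5164, 0.3628, 0.3628, 0.1795, 0.0056.
spectral radius ρ = 0.8813; 0.8813 < 1: convergent.

0.8813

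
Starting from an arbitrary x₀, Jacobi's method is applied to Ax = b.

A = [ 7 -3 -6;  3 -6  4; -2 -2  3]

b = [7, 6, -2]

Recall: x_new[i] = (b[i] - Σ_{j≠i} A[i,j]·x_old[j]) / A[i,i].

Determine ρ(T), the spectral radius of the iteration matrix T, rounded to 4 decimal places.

1.2673

Diagonal D = diag(7, -6, 3); L, U strict lower/upper.
Jacobi T = -D⁻¹(L+U): T[2,0] = -(-2)/(3) = +0.6667; T[2,2] = 0.
  T[0,:] = [+0.0000, +0.4286, +0.8571]
  T[1,:] = [+0.5000, +0.0000, +0.6667]
  T[2,:] = [+0.6667, +0.6667, +0.0000]
moduli |λ_i(T)| = 1.2673, 0.7940, 0.4733.
spectral radius ρ = 1.2673; 1.2673 > 1, so it fails to converge.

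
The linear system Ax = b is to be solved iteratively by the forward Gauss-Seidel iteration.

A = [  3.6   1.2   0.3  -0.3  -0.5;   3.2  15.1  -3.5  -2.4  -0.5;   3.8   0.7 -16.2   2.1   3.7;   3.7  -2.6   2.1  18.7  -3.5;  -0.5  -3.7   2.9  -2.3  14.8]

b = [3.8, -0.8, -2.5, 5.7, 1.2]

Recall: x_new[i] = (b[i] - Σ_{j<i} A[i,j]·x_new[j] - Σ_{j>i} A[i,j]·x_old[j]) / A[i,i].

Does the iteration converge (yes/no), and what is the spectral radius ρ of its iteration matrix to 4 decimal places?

yes, ρ = 0.2244

A = D + L + U where D = diag(3.6, 15.1, -16.2, 18.7, 14.8).
GS T = -(D+L)⁻¹U: row 0 first, T[0,1] = -(1.2)/(3.6) = -0.3333; later rows by forward substitution.
  T[0,:] = [+0.0000 -0.3333 -0.0833 +0.0833 +0.1389]
  T[1,:] = [+0.0000 +0.0706 +0.2494 +0.1413 +0.0037]
  T[2,:] = [+0.0000 -0.0751 -0.0088 +0.1553 +0.2611]
  T[3,:] = [+0.0000 +0.0842 +0.0522 -0.0143 +0.1309]
  T[4,:] = [+0.0000 +0.0342 +0.0694 +0.0055 -0.0252]
|λ(T)| sorted: 0.2244, 0.1577, 0.1577, 0.0114, 0.0000.
ρ = 0.2244; 0.2244 < 1, so it converges for any x₀.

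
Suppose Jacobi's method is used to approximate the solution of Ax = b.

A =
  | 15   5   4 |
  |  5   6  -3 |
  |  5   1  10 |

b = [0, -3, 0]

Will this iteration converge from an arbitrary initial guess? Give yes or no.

yes

Let D = diag(15, 6, 10); L, U the strict triangles.
T_J = -D⁻¹(L+U): T[1,0] = -(5)/(6) = -0.8333; T[1,1] = 0.
  T[0,:] = [+0.0000 -0.3333 -0.2667]
  T[1,:] = [-0.8333 +0.0000 +0.5000]
  T[2,:] = [-0.5000 -0.1000 +0.0000]
|roots of det(T-λI)|: 0.6723, 0.4848, 0.1875.
ρ = 0.6723; 0.6723 < 1, so it converges for any x₀.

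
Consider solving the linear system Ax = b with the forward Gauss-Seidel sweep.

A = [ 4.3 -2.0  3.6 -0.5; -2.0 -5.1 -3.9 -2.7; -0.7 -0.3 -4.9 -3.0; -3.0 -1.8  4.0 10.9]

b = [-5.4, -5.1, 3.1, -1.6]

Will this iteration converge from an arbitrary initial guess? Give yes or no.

A = D + L + U where D = diag(4.3, -5.1, -4.9, 10.9).
T_GS = -(D+L)⁻¹U: row 0 first, T[0,2] = -(3.6)/(4.3) = -0.8372; later rows by forward substitution.
  T[0,:] = [+0.0000  +0.4651  -0.8372  +0.1163]
  T[1,:] = [+0.0000  -0.1824  -0.4364  -0.5750]
  T[2,:] = [+0.0000  -0.0553  +0.1463  -0.5937]
  T[3,:] = [+0.0000  +0.1182  -0.3562  +0.1549]
eigenvalue magnitudes: 0.6088, 0.3138, 0.3138, 0.0000.
ρ = 0.6088; 0.6088 < 1 ⇒ converges.

yes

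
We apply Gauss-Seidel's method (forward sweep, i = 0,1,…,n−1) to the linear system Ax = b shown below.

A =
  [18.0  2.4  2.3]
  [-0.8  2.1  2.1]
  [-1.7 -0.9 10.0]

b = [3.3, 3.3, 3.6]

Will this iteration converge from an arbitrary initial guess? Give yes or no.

yes

Diagonal D = diag(18, 2.1, 10); L, U strict lower/upper.
Gauss-Seidel: T = -(D+L)⁻¹U, row 0 first, T[0,2] = -(2.3)/(18) = -0.1278; later rows by forward substitution.
  T[0,:] = [+0.0000, -0.1333, -0.1278]
  T[1,:] = [+0.0000, -0.0508, -1.0487]
  T[2,:] = [+0.0000, -0.0272, -0.1161]
|eigenvalues of T|: 0.2556, 0.0887, 0.0000.
ρ(T) = max|λ| = 0.2556; 0.2556 < 1 ⇒ converges.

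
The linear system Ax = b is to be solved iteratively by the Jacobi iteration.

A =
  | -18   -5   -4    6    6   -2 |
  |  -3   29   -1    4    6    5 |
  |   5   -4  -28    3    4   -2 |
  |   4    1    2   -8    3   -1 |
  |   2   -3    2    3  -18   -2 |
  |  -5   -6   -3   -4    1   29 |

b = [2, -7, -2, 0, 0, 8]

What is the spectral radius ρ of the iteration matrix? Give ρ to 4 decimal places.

0.6119

A = D + L + U where D = diag(-18, 29, -28, -8, -18, 29).
Jacobi: T = -D⁻¹(L+U), T[2,0] = -(5)/(-28) = +0.1786; T[2,2] = 0.
  T[0,:] = [+0.0000, -0.2778, -0.2222, +0.3333, +0.3333, -0.1111]
  T[1,:] = [+0.1034, +0.0000, +0.0345, -0.1379, -0.2069, -0.1724]
  T[2,:] = [+0.1786, -0.1429, +0.0000, +0.1071, +0.1429, -0.0714]
  T[3,:] = [+0.5000, +0.1250, +0.2500, +0.0000, +0.3750, -0.1250]
  T[4,:] = [+0.1111, -0.1667, +0.1111, +0.1667, +0.0000, -0.1111]
  T[5,:] = [+0.1724, +0.2069, +0.1034, +0.1379, -0.0345, +0.0000]
eigenvalue magnitudes: 0.6119, 0.3251, 0.2629, 0.2629, 0.1630, 0.1630.
ρ(T) = max|λ| = 0.6119; 0.6119 < 1, so it converges for any x₀.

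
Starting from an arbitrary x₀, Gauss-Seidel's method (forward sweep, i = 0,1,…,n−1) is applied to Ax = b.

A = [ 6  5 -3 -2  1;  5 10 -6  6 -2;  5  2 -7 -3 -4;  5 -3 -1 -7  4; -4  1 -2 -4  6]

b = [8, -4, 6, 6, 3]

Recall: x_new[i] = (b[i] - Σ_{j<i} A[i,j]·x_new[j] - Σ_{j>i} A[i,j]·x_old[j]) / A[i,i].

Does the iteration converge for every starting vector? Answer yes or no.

no

Let D = diag(6, 10, -7, -7, 6); L, U the strict triangles.
T_GS = -(D+L)⁻¹U: row 0 first, T[0,1] = -(5)/(6) = -0.8333; later rows by forward substitution.
  T[0,:] = [+0.0000 -0.8333 +0.5000 +0.3333 -0.1667]
  T[1,:] = [+0.0000 +0.4167 +0.3500 -0.7667 +0.2833]
  T[2,:] = [+0.0000 -0.4762 +0.4571 -0.4095 -0.6095]
  T[3,:] = [+0.0000 -0.7058 +0.1418 +0.6252 +0.4180]
  T[4,:] = [+0.0000 -1.2543 +0.5219 +0.6303 -0.0828]
eigenvalue magnitudes: 1.4128, 0.8417, 0.8417, 0.0816, 0.0000.
ρ = 1.4128; 1.4128 > 1 ⇒ diverges.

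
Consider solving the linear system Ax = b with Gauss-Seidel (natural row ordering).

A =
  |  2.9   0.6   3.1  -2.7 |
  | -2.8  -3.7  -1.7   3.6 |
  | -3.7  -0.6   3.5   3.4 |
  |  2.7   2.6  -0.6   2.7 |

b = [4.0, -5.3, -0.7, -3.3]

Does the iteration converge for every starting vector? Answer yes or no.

Split A = D + L + U, D = diag(2.9, -3.7, 3.5, 2.7).
Gauss-Seidel: T = -(D+L)⁻¹U, row 0 first, T[0,1] = -(0.6)/(2.9) = -0.2069; later rows by forward substitution.
  T[0,:] = [+0.0000 -0.2069 -1.0690 +0.9310]
  T[1,:] = [+0.0000 +0.1566 +0.3495 +0.2684]
  T[2,:] = [+0.0000 -0.1919 -1.0701 +0.0588]
  T[3,:] = [+0.0000 +0.0135 +0.4946 -1.1764]
|λ(T)| sorted: 1.3297, 0.8427, 0.0824, 0.0000.
ρ = 1.3297; 1.3297 > 1 ⇒ diverges.

no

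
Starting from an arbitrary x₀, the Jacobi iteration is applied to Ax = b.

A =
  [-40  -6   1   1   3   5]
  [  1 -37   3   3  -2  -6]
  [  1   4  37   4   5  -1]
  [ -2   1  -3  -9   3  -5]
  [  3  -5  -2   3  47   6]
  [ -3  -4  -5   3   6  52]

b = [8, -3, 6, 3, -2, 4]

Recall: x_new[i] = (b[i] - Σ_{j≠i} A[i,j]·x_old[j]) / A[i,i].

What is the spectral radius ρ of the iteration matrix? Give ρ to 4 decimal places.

0.3313

A = D + L + U where D = diag(-40, -37, 37, -9, 47, 52).
Jacobi: T = -D⁻¹(L+U), T[3,1] = -(1)/(-9) = +0.1111; T[3,3] = 0.
  T[0,:] = [+0.0000, -0.1500, +0.0250, +0.0250, +0.0750, +0.1250]
  T[1,:] = [+0.0270, +0.0000, +0.0811, +0.0811, -0.0541, -0.1622]
  T[2,:] = [-0.0270, -0.1081, +0.0000, -0.1081, -0.1351, +0.0270]
  T[3,:] = [-0.2222, +0.1111, -0.3333, +0.0000, +0.3333, -0.5556]
  T[4,:] = [-0.0638, +0.1064, +0.0426, -0.0638, +0.0000, -0.1277]
  T[5,:] = [+0.0577, +0.0769, +0.0962, -0.0577, -0.1154, +0.0000]
|eigenvalues of T|: 0.3313, 0.2056, 0.2056, 0.1915, 0.0905, 0.0905.
ρ = 0.3313; 0.3313 < 1, so it converges for any x₀.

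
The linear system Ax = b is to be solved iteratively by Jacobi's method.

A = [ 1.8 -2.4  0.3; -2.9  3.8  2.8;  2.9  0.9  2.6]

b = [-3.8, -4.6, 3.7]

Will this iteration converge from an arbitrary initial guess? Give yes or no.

no

Write A = D+L+U with D = diag(1.8, 3.8, 2.6).
Jacobi T = -D⁻¹(L+U): T[1,2] = -(2.8)/(3.8) = -0.7368; T[1,1] = 0.
  T[0,:] = [+0.0000 +1.3333 -0.1667]
  T[1,:] = [+0.7632 +0.0000 -0.7368]
  T[2,:] = [-1.1154 -0.3462 +0.0000]
moduli |λ_i(T)| = 1.4910, 0.8744, 0.8744.
ρ(T) = max|λ| = 1.4910; 1.4910 > 1: divergent.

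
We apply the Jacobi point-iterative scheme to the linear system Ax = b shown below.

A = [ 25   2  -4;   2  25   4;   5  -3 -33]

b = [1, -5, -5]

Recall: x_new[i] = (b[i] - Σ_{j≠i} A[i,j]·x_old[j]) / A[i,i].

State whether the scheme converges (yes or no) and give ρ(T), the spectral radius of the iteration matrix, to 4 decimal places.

yes, ρ = 0.2410

Write A = D+L+U with D = diag(25, 25, -33).
Jacobi: T = -D⁻¹(L+U), T[1,0] = -(2)/(25) = -0.0800; T[1,1] = 0.
  T[0,:] = [+0.0000  -0.0800  +0.1600]
  T[1,:] = [-0.0800  +0.0000  -0.1600]
  T[2,:] = [+0.1515  -0.0909  +0.0000]
moduli |λ_i(T)| = 0.2410, 0.1610, 0.0800.
ρ = 0.2410; 0.2410 < 1, so it converges for any x₀.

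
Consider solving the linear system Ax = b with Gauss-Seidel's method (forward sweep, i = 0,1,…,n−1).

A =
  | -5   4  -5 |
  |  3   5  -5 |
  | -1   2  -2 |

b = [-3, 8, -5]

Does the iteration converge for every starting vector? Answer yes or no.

no

Let D = diag(-5, 5, -2); L, U the strict triangles.
Gauss-Seidel: T = -(D+L)⁻¹U, row 0 first, T[0,1] = -(4)/(-5) = +0.8000; later rows by forward substitution.
  T[0,:] = [+0.0000  +0.8000  -1.0000]
  T[1,:] = [+0.0000  -0.4800  +1.6000]
  T[2,:] = [+0.0000  -0.8800  +2.1000]
|λ(T)| sorted: 1.3161, 0.3039, 0.0000.
ρ = 1.3161; 1.3161 > 1: divergent.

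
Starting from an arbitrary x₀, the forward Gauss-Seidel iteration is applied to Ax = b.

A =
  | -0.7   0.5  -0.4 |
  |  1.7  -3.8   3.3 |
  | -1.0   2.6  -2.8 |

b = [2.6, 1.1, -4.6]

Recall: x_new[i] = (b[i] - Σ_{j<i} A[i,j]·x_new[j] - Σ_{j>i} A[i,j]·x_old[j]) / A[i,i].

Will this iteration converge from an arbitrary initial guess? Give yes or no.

Write A = D+L+U with D = diag(-0.7, -3.8, -2.8).
GS T = -(D+L)⁻¹U: row 0 first, T[0,2] = -(-0.4)/(-0.7) = -0.5714; later rows by forward substitution.
  T[0,:] = [+0.0000  +0.7143  -0.5714]
  T[1,:] = [+0.0000  +0.3195  +0.6128]
  T[2,:] = [+0.0000  +0.0416  +0.7731]
|roots of det(T-λI)|: 0.8237, 0.2690, 0.0000.
spectral radius ρ = 0.8237; 0.8237 < 1 ⇒ converges.

yes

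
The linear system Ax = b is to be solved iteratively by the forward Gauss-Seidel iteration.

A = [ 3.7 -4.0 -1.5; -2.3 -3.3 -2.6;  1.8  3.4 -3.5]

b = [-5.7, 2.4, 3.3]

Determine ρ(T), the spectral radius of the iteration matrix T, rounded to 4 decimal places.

1.2282

Split A = D + L + U, D = diag(3.7, -3.3, -3.5).
T_GS = -(D+L)⁻¹U: row 0 first, T[0,2] = -(-1.5)/(3.7) = +0.4054; later rows by forward substitution.
  T[0,:] = [+0.0000 +1.0811 +0.4054]
  T[1,:] = [+0.0000 -0.7535 -1.0704]
  T[2,:] = [+0.0000 -0.1760 -0.8314]
eigenvalue magnitudes: 1.2282, 0.3567, 0.0000.
ρ = 1.2282; 1.2282 > 1: divergent.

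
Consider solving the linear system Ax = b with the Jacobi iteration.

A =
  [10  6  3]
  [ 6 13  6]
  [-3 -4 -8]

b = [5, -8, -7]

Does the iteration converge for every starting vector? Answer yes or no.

Diagonal D = diag(10, 13, -8); L, U strict lower/upper.
Jacobi: T = -D⁻¹(L+U), T[2,0] = -(-3)/(-8) = -0.3750; T[2,2] = 0.
  T[0,:] = [+0.0000, -0.6000, -0.3000]
  T[1,:] = [-0.4615, +0.0000, -0.4615]
  T[2,:] = [-0.3750, -0.5000, +0.0000]
|λ(T)| sorted: 0.9012, 0.5556, 0.3457.
spectral radius ρ = 0.9012; 0.9012 < 1: convergent.

yes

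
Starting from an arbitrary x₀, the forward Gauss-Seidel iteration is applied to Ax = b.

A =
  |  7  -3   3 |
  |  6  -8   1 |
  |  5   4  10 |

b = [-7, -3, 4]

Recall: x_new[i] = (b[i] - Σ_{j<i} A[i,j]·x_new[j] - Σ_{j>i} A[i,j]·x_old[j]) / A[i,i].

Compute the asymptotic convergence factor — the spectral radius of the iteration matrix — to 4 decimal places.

Split A = D + L + U, D = diag(7, -8, 10).
Gauss-Seidel: T = -(D+L)⁻¹U, row 0 first, T[0,2] = -(3)/(7) = -0.4286; later rows by forward substitution.
  T[0,:] = [+0.0000  +0.4286  -0.4286]
  T[1,:] = [+0.0000  +0.3214  -0.1964]
  T[2,:] = [+0.0000  -0.3429  +0.2929]
|λ(T)| sorted: 0.5670, 0.0472, 0.0000.
spectral radius ρ = 0.5670; 0.5670 < 1: convergent.

0.5670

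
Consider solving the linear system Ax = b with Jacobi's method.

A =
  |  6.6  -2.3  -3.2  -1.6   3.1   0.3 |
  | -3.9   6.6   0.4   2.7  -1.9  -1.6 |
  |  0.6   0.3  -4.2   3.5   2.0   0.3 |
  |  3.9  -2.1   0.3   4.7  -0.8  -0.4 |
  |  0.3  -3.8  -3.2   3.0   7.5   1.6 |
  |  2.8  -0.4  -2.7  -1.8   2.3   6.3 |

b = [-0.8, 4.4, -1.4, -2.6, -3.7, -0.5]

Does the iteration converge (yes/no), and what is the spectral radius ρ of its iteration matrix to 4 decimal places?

no, ρ = 1.2015

Let D = diag(6.6, 6.6, -4.2, 4.7, 7.5, 6.3); L, U the strict triangles.
Jacobi T = -D⁻¹(L+U): T[2,3] = -(3.5)/(-4.2) = +0.8333; T[2,2] = 0.
  T[0,:] = [+0.0000, +0.3485, +0.4848, +0.2424, -0.4697, -0.0455]
  T[1,:] = [+0.5909, +0.0000, -0.0606, -0.4091, +0.2879, +0.2424]
  T[2,:] = [+0.1429, +0.0714, +0.0000, +0.8333, +0.4762, +0.0714]
  T[3,:] = [-0.8298, +0.4468, -0.0638, +0.0000, +0.1702, +0.0851]
  T[4,:] = [-0.0400, +0.5067, +0.4267, -0.4000, +0.0000, -0.2133]
  T[5,:] = [-0.4444, +0.0635, +0.4286, +0.2857, -0.3651, +0.0000]
|eigenvalues of T|: 1.2015, 0.7772, 0.7772, 0.6636, 0.3294, 0.3294.
ρ(T) = max|λ| = 1.2015; 1.2015 > 1: divergent.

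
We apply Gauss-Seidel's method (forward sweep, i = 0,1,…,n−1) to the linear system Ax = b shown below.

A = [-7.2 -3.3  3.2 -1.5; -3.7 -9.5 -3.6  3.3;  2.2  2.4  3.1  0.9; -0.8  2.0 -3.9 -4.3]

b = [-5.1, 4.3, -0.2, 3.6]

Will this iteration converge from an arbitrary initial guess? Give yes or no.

A = D + L + U where D = diag(-7.2, -9.5, 3.1, -4.3).
GS T = -(D+L)⁻¹U: row 0 first, T[0,2] = -(3.2)/(-7.2) = +0.4444; later rows by forward substitution.
  T[0,:] = [+0.0000, -0.4583, +0.4444, -0.2083]
  T[1,:] = [+0.0000, +0.1785, -0.5520, +0.4285]
  T[2,:] = [+0.0000, +0.1871, +0.1120, -0.4742]
  T[3,:] = [+0.0000, -0.0014, -0.4410, +0.6682]
|eigenvalues of T|: 0.8428, 0.1055, 0.1055, 0.0000.
spectral radius ρ = 0.8428; 0.8428 < 1, so it converges for any x₀.

yes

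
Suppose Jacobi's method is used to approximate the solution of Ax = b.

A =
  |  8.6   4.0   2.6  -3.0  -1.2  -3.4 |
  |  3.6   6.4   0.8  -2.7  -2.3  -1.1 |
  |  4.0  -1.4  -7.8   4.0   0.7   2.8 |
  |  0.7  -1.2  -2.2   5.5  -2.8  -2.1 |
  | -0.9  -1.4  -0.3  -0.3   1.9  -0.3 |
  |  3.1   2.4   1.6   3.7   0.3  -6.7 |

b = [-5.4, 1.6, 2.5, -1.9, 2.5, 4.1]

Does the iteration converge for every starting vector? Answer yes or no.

Write A = D+L+U with D = diag(8.6, 6.4, -7.8, 5.5, 1.9, -6.7).
Jacobi: T = -D⁻¹(L+U), T[4,3] = -(-0.3)/(1.9) = +0.1579; T[4,4] = 0.
  T[0,:] = [+0.0000, -0.4651, -0.3023, +0.3488, +0.1395, +0.3953]
  T[1,:] = [-0.5625, +0.0000, -0.1250, +0.4219, +0.3594, +0.1719]
  T[2,:] = [+0.5128, -0.1795, +0.0000, +0.5128, +0.0897, +0.3590]
  T[3,:] = [-0.1273, +0.2182, +0.4000, +0.0000, +0.5091, +0.3818]
  T[4,:] = [+0.4737, +0.7368, +0.1579, +0.1579, +0.0000, +0.1579]
  T[5,:] = [+0.4627, +0.3582, +0.2388, +0.5522, +0.0448, +0.0000]
|roots of det(T-λI)|: 1.1783, 0.7981, 0.7981, 0.4845, 0.1512, 0.0175.
ρ = 1.1783; 1.1783 > 1, so it fails to converge.

no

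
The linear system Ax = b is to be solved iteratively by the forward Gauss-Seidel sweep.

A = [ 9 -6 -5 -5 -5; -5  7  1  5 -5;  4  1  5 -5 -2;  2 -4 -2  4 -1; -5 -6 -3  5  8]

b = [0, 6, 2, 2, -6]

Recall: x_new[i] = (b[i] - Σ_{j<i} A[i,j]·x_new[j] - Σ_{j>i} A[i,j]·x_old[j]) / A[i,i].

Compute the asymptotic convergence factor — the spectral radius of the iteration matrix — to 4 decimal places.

A = D + L + U where D = diag(9, 7, 5, 4, 8).
GS T = -(D+L)⁻¹U: row 0 first, T[0,1] = -(-6)/(9) = +0.6667; later rows by forward substitution.
  T[0,:] = [+0.0000, +0.6667, +0.5556, +0.5556, +0.5556]
  T[1,:] = [+0.0000, +0.4762, +0.2540, -0.3175, +1.1111]
  T[2,:] = [+0.0000, -0.6286, -0.4952, +0.6190, -0.2667]
  T[3,:] = [+0.0000, -0.1714, -0.2714, -0.2857, +0.9500]
  T[4,:] = [+0.0000, +0.6452, +0.5216, +0.5198, +0.4868]
eigenvalue magnitudes: 1.2810, 0.7873, 0.3534, 0.0417, 0.0000.
ρ = 1.2810; 1.2810 > 1, so it fails to converge.

1.2810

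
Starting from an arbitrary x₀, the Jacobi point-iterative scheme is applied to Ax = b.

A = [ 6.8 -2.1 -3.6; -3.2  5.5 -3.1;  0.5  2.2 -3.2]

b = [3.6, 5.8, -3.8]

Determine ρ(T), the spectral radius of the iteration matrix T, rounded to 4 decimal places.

Split A = D + L + U, D = diag(6.8, 5.5, -3.2).
Jacobi T = -D⁻¹(L+U): T[0,1] = -(-2.1)/(6.8) = +0.3088; T[0,0] = 0.
  T[0,:] = [+0.0000  +0.3088  +0.5294]
  T[1,:] = [+0.5818  +0.0000  +0.5636]
  T[2,:] = [+0.1562  +0.6875  +0.0000]
eigenvalue magnitudes: 0.9495, 0.5017, 0.5017.
ρ(T) = max|λ| = 0.9495; 0.9495 < 1, so it converges for any x₀.

0.9495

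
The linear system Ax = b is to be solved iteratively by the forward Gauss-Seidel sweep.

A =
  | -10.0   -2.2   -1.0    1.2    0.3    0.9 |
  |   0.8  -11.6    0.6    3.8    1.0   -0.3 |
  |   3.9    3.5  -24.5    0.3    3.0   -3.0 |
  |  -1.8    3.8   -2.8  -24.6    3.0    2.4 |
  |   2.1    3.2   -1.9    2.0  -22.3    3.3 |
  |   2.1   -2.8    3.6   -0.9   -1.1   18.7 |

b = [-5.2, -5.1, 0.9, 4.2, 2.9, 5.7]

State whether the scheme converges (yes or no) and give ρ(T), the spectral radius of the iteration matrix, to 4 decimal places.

yes, ρ = 0.1893

Write A = D+L+U with D = diag(-10, -11.6, -24.5, -24.6, -22.3, 18.7).
T_GS = -(D+L)⁻¹U: row 0 first, T[0,5] = -(0.9)/(-10) = +0.0900; later rows by forward substitution.
  T[0,:] = [+0.0000 -0.2200 -0.1000 +0.1200 +0.0300 +0.0900]
  T[1,:] = [+0.0000 -0.0152 +0.0448 +0.3359 +0.0883 -0.0197]
  T[2,:] = [+0.0000 -0.0372 -0.0095 +0.0793 +0.1398 -0.1109]
  T[3,:] = [+0.0000 +0.0180 +0.0153 +0.0341 +0.1175 +0.1006]
  T[4,:] = [+0.0000 -0.0181 -0.0008 +0.0558 +0.0141 +0.1721]
  T[5,:] = [+0.0000 +0.0294 +0.0205 +0.0265 -0.0106 +0.0233]
|λ(T)| sorted: 0.1893, 0.1234, 0.1234, 0.1135, 0.0009, 0.0000.
spectral radius ρ = 0.1893; 0.1893 < 1: convergent.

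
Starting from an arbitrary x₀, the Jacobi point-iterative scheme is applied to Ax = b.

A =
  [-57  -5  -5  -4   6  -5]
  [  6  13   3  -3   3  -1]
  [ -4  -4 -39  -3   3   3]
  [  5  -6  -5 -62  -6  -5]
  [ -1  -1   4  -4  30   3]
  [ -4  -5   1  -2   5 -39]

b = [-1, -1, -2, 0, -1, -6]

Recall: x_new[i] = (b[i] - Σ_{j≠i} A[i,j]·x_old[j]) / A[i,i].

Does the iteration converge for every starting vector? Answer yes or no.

Let D = diag(-57, 13, -39, -62, 30, -39); L, U the strict triangles.
Jacobi T = -D⁻¹(L+U): T[0,1] = -(-5)/(-57) = -0.0877; T[0,0] = 0.
  T[0,:] = [+0.0000 -0.0877 -0.0877 -0.0702 +0.1053 -0.0877]
  T[1,:] = [-0.4615 +0.0000 -0.2308 +0.2308 -0.2308 +0.0769]
  T[2,:] = [-0.1026 -0.1026 +0.0000 -0.0769 +0.0769 +0.0769]
  T[3,:] = [+0.0806 -0.0968 -0.0806 +0.0000 -0.0968 -0.0806]
  T[4,:] = [+0.0333 +0.0333 -0.1333 +0.1333 +0.0000 -0.1000]
  T[5,:] = [-0.1026 -0.1282 +0.0256 -0.0513 +0.1282 +0.0000]
moduli |λ_i(T)| = 0.3040, 0.1962, 0.1962, 0.1786, 0.1786, 0.0559.
spectral radius ρ = 0.3040; 0.3040 < 1: convergent.

yes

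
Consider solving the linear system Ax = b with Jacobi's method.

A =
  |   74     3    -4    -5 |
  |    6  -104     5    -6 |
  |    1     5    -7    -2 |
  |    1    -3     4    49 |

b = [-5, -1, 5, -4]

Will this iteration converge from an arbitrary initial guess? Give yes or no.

Let D = diag(74, -104, -7, 49); L, U the strict triangles.
Jacobi: T = -D⁻¹(L+U), T[1,3] = -(-6)/(-104) = -0.0577; T[1,1] = 0.
  T[0,:] = [+0.0000, -0.0405, +0.0541, +0.0676]
  T[1,:] = [+0.0577, +0.0000, +0.0481, -0.0577]
  T[2,:] = [+0.1429, +0.7143, +0.0000, -0.2857]
  T[3,:] = [-0.0204, +0.0612, -0.0816, +0.0000]
|λ(T)| sorted: 0.2685, 0.1734, 0.1168, 0.0216.
spectral radius ρ = 0.2685; 0.2685 < 1, so it converges for any x₀.

yes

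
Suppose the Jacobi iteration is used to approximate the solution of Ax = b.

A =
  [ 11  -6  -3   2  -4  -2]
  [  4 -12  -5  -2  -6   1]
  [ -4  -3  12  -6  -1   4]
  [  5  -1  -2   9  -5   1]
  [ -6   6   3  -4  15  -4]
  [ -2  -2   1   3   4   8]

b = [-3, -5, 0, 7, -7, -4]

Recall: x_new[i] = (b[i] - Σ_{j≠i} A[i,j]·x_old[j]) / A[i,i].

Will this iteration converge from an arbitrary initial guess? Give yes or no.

no

Diagonal D = diag(11, -12, 12, 9, 15, 8); L, U strict lower/upper.
T_J = -D⁻¹(L+U): T[0,4] = -(-4)/(11) = +0.3636; T[0,0] = 0.
  T[0,:] = [+0.0000, +0.5455, +0.2727, -0.1818, +0.3636, +0.1818]
  T[1,:] = [+0.3333, +0.0000, -0.4167, -0.1667, -0.5000, +0.0833]
  T[2,:] = [+0.3333, +0.2500, +0.0000, +0.5000, +0.0833, -0.3333]
  T[3,:] = [-0.5556, +0.1111, +0.2222, +0.0000, +0.5556, -0.1111]
  T[4,:] = [+0.4000, -0.4000, -0.2000, +0.2667, +0.0000, +0.2667]
  T[5,:] = [+0.2500, +0.2500, -0.1250, -0.3750, -0.5000, +0.0000]
eigenvalue magnitudes: 1.1423, 0.6484, 0.4619, 0.3499, 0.3499, 0.0745.
ρ = 1.1423; 1.1423 > 1, so it fails to converge.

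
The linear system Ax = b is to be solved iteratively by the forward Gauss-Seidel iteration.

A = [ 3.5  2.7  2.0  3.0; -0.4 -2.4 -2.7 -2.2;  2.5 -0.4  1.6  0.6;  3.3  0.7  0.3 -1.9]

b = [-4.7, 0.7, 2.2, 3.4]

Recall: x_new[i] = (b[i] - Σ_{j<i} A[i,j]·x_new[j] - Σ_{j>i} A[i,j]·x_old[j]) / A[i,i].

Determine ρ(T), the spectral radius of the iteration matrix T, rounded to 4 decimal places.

Write A = D+L+U with D = diag(3.5, -2.4, 1.6, -1.9).
GS T = -(D+L)⁻¹U: row 0 first, T[0,1] = -(2.7)/(3.5) = -0.7714; later rows by forward substitution.
  T[0,:] = [+0.0000  -0.7714  -0.5714  -0.8571]
  T[1,:] = [+0.0000  +0.1286  -1.0298  -0.7738]
  T[2,:] = [+0.0000  +1.2375  +0.6354  +0.7708]
  T[3,:] = [+0.0000  -1.0971  -1.2715  -1.6521]
|λ(T)| sorted: 1.1310, 0.7069, 0.7069, 0.0000.
ρ(T) = max|λ| = 1.1310; 1.1310 > 1, so it fails to converge.

1.1310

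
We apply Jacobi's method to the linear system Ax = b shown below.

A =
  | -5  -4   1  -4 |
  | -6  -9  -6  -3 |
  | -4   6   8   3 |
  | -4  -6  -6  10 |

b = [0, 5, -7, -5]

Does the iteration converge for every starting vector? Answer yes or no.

Diagonal D = diag(-5, -9, 8, 10); L, U strict lower/upper.
Jacobi T = -D⁻¹(L+U): T[0,1] = -(-4)/(-5) = -0.8000; T[0,0] = 0.
  T[0,:] = [+0.0000, -0.8000, +0.2000, -0.8000]
  T[1,:] = [-0.6667, +0.0000, -0.6667, -0.3333]
  T[2,:] = [+0.5000, -0.7500, +0.0000, -0.3750]
  T[3,:] = [+0.4000, +0.6000, +0.6000, +0.0000]
|λ(T)| sorted: 1.1457, 0.7984, 0.7984, 0.3697.
ρ = 1.1457; 1.1457 > 1, so it fails to converge.

no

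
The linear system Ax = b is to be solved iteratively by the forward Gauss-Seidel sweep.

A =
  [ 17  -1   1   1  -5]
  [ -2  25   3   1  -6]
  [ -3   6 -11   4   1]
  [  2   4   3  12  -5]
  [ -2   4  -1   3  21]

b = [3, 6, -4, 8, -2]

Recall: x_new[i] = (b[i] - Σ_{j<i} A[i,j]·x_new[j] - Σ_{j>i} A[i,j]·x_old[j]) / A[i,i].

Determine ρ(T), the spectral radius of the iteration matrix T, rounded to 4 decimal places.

Diagonal D = diag(17, 25, -11, 12, 21); L, U strict lower/upper.
Gauss-Seidel: T = -(D+L)⁻¹U, row 0 first, T[0,3] = -(1)/(17) = -0.0588; later rows by forward substitution.
  T[0,:] = [+0.0000  +0.0588  -0.0588  -0.0588  +0.2941]
  T[1,:] = [+0.0000  +0.0047  -0.1247  -0.0447  +0.2635]
  T[2,:] = [+0.0000  -0.0135  -0.0520  +0.3553  +0.1544]
  T[3,:] = [+0.0000  -0.0080  +0.0644  -0.0641  +0.2412]
  T[4,:] = [+0.0000  +0.0052  +0.0065  +0.0290  -0.0493]
|roots of det(T-λI)|: 0.2134, 0.1356, 0.1138, 0.0309, 0.0000.
spectral radius ρ = 0.2134; 0.2134 < 1, so it converges for any x₀.

0.2134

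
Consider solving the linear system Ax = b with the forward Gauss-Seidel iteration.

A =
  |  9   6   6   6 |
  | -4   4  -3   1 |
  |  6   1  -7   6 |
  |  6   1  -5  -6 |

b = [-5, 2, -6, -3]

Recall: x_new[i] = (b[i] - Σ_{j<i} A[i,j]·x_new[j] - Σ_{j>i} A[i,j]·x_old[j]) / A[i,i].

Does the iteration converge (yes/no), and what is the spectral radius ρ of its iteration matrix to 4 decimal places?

Split A = D + L + U, D = diag(9, 4, -7, -6).
Gauss-Seidel: T = -(D+L)⁻¹U, row 0 first, T[0,1] = -(6)/(9) = -0.6667; later rows by forward substitution.
  T[0,:] = [+0.0000, -0.6667, -0.6667, -0.6667]
  T[1,:] = [+0.0000, -0.6667, +0.0833, -0.9167]
  T[2,:] = [+0.0000, -0.6667, -0.5595, +0.1548]
  T[3,:] = [+0.0000, -0.2222, -0.1865, -0.9484]
|λ(T)| sorted: 1.3681, 0.5597, 0.5597, 0.0000.
ρ(T) = max|λ| = 1.3681; 1.3681 > 1, so it fails to converge.

no, ρ = 1.3681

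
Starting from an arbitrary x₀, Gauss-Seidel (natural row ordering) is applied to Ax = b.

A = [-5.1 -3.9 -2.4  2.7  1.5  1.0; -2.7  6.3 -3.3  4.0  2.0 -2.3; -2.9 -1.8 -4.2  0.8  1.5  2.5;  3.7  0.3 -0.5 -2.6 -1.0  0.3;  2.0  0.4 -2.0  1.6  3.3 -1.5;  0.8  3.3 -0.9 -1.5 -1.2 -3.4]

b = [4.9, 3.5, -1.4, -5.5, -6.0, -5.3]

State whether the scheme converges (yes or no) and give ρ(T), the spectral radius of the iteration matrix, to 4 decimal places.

no, ρ = 1.2705

Let D = diag(-5.1, 6.3, -4.2, -2.6, 3.3, -3.4); L, U the strict triangles.
GS T = -(D+L)⁻¹U: row 0 first, T[0,5] = -(1)/(-5.1) = +0.1961; later rows by forward substitution.
  T[0,:] = [+0.0000  -0.7647  -0.4706  +0.5294  +0.2941  +0.1961]
  T[1,:] = [+0.0000  -0.3277  +0.3221  -0.4080  -0.1914  +0.4491]
  T[2,:] = [+0.0000  +0.6685  +0.1869  -0.0002  +0.2361  +0.2674]
  T[3,:] = [+0.0000  -1.2546  -0.6685  +0.7064  -0.0336  +0.3948]
  T[4,:] = [+0.0000  +1.5166  +0.6835  -0.6140  +0.0043  +0.2519]
  T[5,:] = [+0.0000  -0.6567  +0.2061  -0.3663  -0.1658  +0.1482]
|roots of det(T-λI)|: 1.2705, 0.6516, 0.6516, 0.0763, 0.0763, 0.0000.
ρ = 1.2705; 1.2705 > 1: divergent.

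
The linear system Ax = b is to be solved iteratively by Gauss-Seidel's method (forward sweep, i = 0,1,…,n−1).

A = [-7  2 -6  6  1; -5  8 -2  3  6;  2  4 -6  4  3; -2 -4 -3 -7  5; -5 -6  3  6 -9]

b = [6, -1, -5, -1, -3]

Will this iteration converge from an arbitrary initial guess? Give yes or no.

Diagonal D = diag(-7, 8, -6, -7, -9); L, U strict lower/upper.
Gauss-Seidel: T = -(D+L)⁻¹U, row 0 first, T[0,2] = -(-6)/(-7) = -0.8571; later rows by forward substitution.
  T[0,:] = [+0.0000  +0.2857  -0.8571  +0.8571  +0.1429]
  T[1,:] = [+0.0000  +0.1786  -0.2857  +0.1607  -0.6607]
  T[2,:] = [+0.0000  +0.2143  -0.4762  +1.0595  +0.1071]
  T[3,:] = [+0.0000  -0.2755  +0.6122  -0.7908  +1.0051]
  T[4,:] = [+0.0000  -0.3900  +0.9161  -0.7574  +1.0669]
moduli |λ_i(T)| = 1.1803, 0.8709, 0.3795, 0.0484, 0.0000.
spectral radius ρ = 1.1803; 1.1803 > 1 ⇒ diverges.

no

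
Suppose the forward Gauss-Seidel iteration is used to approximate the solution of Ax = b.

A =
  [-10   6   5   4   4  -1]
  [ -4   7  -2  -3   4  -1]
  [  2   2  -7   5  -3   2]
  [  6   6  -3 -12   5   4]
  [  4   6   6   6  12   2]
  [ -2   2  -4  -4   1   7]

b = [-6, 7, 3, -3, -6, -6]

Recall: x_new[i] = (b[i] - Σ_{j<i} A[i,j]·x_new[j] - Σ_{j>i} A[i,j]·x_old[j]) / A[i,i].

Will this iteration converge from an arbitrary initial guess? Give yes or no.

Let D = diag(-10, 7, -7, -12, 12, 7); L, U the strict triangles.
GS T = -(D+L)⁻¹U: row 0 first, T[0,5] = -(-1)/(-10) = -0.1000; later rows by forward substitution.
  T[0,:] = [+0.0000 +0.6000 +0.5000 +0.4000 +0.4000 -0.1000]
  T[1,:] = [+0.0000 +0.3429 +0.5714 +0.6571 -0.3429 +0.0857]
  T[2,:] = [+0.0000 +0.2694 +0.3061 +1.0163 -0.4122 +0.2816]
  T[3,:] = [+0.0000 +0.4041 +0.4592 +0.2745 +0.5483 +0.2558]
  T[4,:] = [+0.0000 -0.7082 -0.8350 -1.1073 -0.0299 -0.4449]
  T[5,:] = [+0.0000 +0.5595 +0.5362 +0.8223 +0.2943 +0.3176]
moduli |λ_i(T)| = 1.5814, 0.4234, 0.1668, 0.1475, 0.1475, 0.0000.
spectral radius ρ = 1.5814; 1.5814 > 1 ⇒ diverges.

no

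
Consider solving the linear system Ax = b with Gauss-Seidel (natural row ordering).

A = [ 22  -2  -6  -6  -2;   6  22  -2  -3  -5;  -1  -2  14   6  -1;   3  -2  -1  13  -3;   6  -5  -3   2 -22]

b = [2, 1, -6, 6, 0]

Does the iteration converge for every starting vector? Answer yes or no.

Write A = D+L+U with D = diag(22, 22, 14, 13, -22).
Gauss-Seidel: T = -(D+L)⁻¹U, row 0 first, T[0,3] = -(-6)/(22) = +0.2727; later rows by forward substitution.
  T[0,:] = [+0.0000 +0.0909 +0.2727 +0.2727 +0.0909]
  T[1,:] = [+0.0000 -0.0248 +0.0165 +0.0620 +0.2025]
  T[2,:] = [+0.0000 +0.0030 +0.0218 -0.4002 +0.1068]
  T[3,:] = [+0.0000 -0.0246 -0.0587 -0.0842 +0.2492]
  T[4,:] = [+0.0000 +0.0278 +0.0623 +0.1072 -0.0131]
moduli |λ_i(T)| = 0.3238, 0.1440, 0.1440, 0.0332, 0.0000.
ρ = 0.3238; 0.3238 < 1, so it converges for any x₀.

yes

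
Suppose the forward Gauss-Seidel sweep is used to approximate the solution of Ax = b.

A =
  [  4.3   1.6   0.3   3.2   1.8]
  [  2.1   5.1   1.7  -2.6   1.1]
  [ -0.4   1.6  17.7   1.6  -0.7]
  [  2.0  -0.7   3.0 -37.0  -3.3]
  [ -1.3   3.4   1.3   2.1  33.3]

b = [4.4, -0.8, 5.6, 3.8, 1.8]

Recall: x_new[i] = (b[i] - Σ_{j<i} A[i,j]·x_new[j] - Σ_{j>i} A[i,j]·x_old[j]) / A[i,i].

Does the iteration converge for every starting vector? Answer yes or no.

yes

Let D = diag(4.3, 5.1, 17.7, -37, 33.3); L, U the strict triangles.
T_GS = -(D+L)⁻¹U: row 0 first, T[0,2] = -(0.3)/(4.3) = -0.0698; later rows by forward substitution.
  T[0,:] = [+0.0000, -0.3721, -0.0698, -0.7442, -0.4186]
  T[1,:] = [+0.0000, +0.1532, -0.3046, +0.8162, -0.0433]
  T[2,:] = [+0.0000, -0.0223, +0.0260, -0.1810, +0.0340]
  T[3,:] = [+0.0000, -0.0248, +0.0041, -0.0703, -0.1082]
  T[4,:] = [+0.0000, -0.0277, +0.0271, -0.1009, -0.0064]
|roots of det(T-λI)|: 0.1745, 0.0610, 0.0610, 0.0602, 0.0000.
spectral radius ρ = 0.1745; 0.1745 < 1 ⇒ converges.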